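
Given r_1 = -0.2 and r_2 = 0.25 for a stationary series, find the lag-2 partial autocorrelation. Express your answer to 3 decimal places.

0.219

φ_{22} = (r_2 − r_1²) / (1 − r_1²)
r_1² = (-0.2)² = 0.04
Numerator = 0.25 − 0.0400 = 0.2100; denominator = 1 − 0.0400 = 0.9600
φ_{22} = 0.2100 / 0.9600 = 0.219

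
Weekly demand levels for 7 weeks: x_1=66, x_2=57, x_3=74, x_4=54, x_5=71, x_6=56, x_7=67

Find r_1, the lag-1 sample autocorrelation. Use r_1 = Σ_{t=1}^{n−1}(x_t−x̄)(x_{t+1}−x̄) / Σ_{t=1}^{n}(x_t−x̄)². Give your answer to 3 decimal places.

Mean x̄ = (66 + 57 + 74 + 54 + 71 + 56 + 67)/7 = 63.5714
Numerator Σ_{t=1}^{6}(x_t−x̄)(x_{t+1}−x̄) = -337.6122
Denominator Σ(x_t−x̄)² = 373.7143
r_1 = -337.6122 / 373.7143 = -0.903

-0.903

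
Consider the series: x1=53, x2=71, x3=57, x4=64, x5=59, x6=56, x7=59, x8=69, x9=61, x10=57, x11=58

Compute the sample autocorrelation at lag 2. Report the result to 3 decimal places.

Mean x̄ = (53 + 71 + 57 + 64 + 59 + 56 + 59 + 69 + 61 + 57 + 58)/11 = 60.3636
Numerator Σ_{t=1}^{9}(x_t−x̄)(x_{t+2}−x̄) = -15.0826
Denominator Σ(x_t−x̄)² = 306.5455
r_2 = -15.0826 / 306.5455 = -0.049

-0.049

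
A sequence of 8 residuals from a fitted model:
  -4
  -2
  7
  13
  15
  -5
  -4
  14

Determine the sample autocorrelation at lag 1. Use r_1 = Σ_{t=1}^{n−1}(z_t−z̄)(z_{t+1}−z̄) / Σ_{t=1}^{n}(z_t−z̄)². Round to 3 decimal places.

0.088

Mean z̄ = (-4 − 2 + 7 + 13 + 15 − 5 − 4 + 14)/8 = 4.2500
Σ(z_t−z̄)(z_{t+1}−z̄) = (51.5625) + (-17.1875) + (24.0625) + (94.0625) + (-99.4375) + (76.3125) + (-80.4375) = 48.9375
Denominator Σ(z_t−z̄)² = 555.5000
r_1 = 48.9375 / 555.5000 = 0.088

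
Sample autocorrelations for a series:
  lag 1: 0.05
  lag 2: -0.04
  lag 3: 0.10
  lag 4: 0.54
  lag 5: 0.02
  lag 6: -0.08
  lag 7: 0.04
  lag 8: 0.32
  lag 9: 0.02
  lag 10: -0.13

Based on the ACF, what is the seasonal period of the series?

4

The largest autocorrelation is r_4 = 0.54, with a weaker echo at lag 8 (0.32); the remaining lags stay at or below 0.10.
The dominant spike at lag 4 indicates a seasonal period of 4.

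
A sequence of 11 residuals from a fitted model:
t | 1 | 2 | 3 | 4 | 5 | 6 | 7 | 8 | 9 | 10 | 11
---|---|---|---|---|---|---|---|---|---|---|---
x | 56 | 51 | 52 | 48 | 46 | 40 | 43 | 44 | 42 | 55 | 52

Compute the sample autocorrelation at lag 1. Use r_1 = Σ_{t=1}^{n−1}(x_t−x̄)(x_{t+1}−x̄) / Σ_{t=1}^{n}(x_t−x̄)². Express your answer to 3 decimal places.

Mean x̄ = (56 + 51 + 52 + 48 + 46 + 40 + 43 + 44 + 42 + 55 + 52)/11 = 48.0909
Numerator Σ_{t=1}^{10}(x_t−x̄)(x_{t+1}−x̄) = 122.9917
Denominator Σ(x_t−x̄)² = 298.9091
r_1 = 122.9917 / 298.9091 = 0.411

0.411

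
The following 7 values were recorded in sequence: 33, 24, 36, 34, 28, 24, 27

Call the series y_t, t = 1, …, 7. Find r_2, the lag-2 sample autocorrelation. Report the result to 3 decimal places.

Mean ȳ = (33 + 24 + 36 + 34 + 28 + 24 + 27)/7 = 29.4286
Deviations from mean: 3.5714, -5.4286, 6.5714, 4.5714, -1.4286, -5.4286, -2.4286
Σ(y_t−ȳ)(y_{t+2}−ȳ) = (23.4694) + (-24.8163) + (-9.3878) + (-24.8163) + (3.4694) = -32.0816
Denominator Σ(y_t−ȳ)² = 143.7143
r_2 = -32.0816 / 143.7143 = -0.223

-0.223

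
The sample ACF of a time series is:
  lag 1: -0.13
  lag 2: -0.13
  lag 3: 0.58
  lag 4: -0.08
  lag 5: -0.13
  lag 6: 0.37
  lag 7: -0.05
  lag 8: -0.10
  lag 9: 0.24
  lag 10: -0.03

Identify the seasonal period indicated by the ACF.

3

The largest autocorrelation is r_3 = 0.58, with weaker echoes at lags 6 (0.37) and 9 (0.24); the remaining lags stay at or below -0.03.
The dominant spike at lag 3 indicates a seasonal period of 3.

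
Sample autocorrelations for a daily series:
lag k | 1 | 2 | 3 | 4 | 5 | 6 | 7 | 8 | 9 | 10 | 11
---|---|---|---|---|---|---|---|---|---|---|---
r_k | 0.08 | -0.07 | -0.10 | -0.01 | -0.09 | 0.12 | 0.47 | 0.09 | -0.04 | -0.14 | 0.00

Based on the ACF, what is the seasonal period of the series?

The largest autocorrelation is r_7 = 0.47; the remaining lags stay at or below 0.12.
The dominant spike at lag 7 indicates a seasonal period of 7.

7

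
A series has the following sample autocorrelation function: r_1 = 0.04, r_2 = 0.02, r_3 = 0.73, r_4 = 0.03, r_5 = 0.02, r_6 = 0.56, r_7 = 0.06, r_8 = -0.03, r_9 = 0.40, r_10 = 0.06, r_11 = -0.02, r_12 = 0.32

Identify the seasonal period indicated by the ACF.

The largest autocorrelation is r_3 = 0.73, with weaker echoes at lags 6 (0.56), 9 (0.40) and 12 (0.32); the remaining lags stay at or below 0.06.
The dominant spike at lag 3 indicates a seasonal period of 3.

3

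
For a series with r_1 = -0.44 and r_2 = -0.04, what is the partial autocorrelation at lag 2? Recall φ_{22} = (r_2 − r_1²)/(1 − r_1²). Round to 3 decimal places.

-0.290

φ_{22} = (r_2 − r_1²) / (1 − r_1²)
r_1² = (-0.44)² = 0.1936
Numerator = -0.04 − 0.1936 = -0.2336; denominator = 1 − 0.1936 = 0.8064
φ_{22} = -0.2336 / 0.8064 = -0.290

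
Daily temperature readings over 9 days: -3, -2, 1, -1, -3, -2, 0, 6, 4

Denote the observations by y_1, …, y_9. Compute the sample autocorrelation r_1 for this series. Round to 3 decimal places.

0.450

Mean ȳ = (-3 − 2 + 1 − 1 − 3 − 2 + 0 + 6 + 4)/9 = 0.0000
Numerator Σ_{t=1}^{8}(y_t−ȳ)(y_{t+1}−ȳ) = 36.0000
Denominator Σ(y_t−ȳ)² = 80.0000
r_1 = 36.0000 / 80.0000 = 0.450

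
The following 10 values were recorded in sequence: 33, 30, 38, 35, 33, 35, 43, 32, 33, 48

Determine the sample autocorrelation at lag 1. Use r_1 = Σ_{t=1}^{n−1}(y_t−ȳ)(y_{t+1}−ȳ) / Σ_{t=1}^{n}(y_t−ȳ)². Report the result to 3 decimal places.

-0.176

Mean ȳ = (33 + 30 + 38 + 35 + 33 + 35 + 43 + 32 + 33 + 48)/10 = 36.0000
Numerator Σ_{t=1}^{9}(y_t−ȳ)(y_{t+1}−ȳ) = -49.0000
Denominator Σ(y_t−ȳ)² = 278.0000
r_1 = -49.0000 / 278.0000 = -0.176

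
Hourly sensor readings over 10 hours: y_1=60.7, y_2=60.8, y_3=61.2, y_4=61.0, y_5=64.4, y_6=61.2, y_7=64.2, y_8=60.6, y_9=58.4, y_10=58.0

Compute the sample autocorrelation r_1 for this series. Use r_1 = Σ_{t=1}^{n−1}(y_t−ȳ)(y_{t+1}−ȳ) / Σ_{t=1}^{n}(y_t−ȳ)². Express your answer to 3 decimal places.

Mean ȳ = (60.7 + 60.8 + 61.2 + 61.0 + 64.4 + 61.2 + 64.2 + 60.6 + 58.4 + 58.0)/10 = 61.0500
Numerator Σ_{t=1}^{9}(y_t−ȳ)(y_{t+1}−ȳ) = 8.7075
Denominator Σ(y_t−ȳ)² = 37.9050
r_1 = 8.7075 / 37.9050 = 0.230

0.230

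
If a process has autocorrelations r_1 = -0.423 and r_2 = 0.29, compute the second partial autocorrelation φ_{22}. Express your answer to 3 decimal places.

φ_{22} = (r_2 − r_1²) / (1 − r_1²)
r_1² = (-0.423)² = 0.178929
Numerator = 0.29 − 0.1789 = 0.1111; denominator = 1 − 0.1789 = 0.8211
φ_{22} = 0.1111 / 0.8211 = 0.135

0.135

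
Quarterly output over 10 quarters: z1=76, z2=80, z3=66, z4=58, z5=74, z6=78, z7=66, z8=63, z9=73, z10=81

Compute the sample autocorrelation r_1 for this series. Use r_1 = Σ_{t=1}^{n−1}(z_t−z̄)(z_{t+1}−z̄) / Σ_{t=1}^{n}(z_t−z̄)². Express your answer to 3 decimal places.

0.111

Mean z̄ = (76 + 80 + 66 + 58 + 74 + 78 + 66 + 63 + 73 + 81)/10 = 71.5000
Numerator Σ_{t=1}^{9}(z_t−z̄)(z_{t+1}−z̄) = 60.7500
Denominator Σ(z_t−z̄)² = 548.5000
r_1 = 60.7500 / 548.5000 = 0.111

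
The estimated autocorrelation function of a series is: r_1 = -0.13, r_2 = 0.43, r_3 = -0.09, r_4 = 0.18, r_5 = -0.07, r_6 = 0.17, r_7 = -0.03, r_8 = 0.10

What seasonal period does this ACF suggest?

2

The largest autocorrelation is r_2 = 0.43, with weaker echoes at lags 4 (0.18) and 6 (0.17); the remaining lags stay at or below 0.10.
The dominant spike at lag 2 indicates a seasonal period of 2.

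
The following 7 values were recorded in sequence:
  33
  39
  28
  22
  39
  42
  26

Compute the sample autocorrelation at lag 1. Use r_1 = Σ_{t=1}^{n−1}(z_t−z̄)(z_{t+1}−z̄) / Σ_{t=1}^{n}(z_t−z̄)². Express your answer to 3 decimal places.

-0.140

Mean z̄ = (33 + 39 + 28 + 22 + 39 + 42 + 26)/7 = 32.7143
Deviations from mean: 0.2857, 6.2857, -4.7143, -10.7143, 6.2857, 9.2857, -6.7143
Numerator Σ_{t=1}^{6}(z_t−z̄)(z_{t+1}−z̄) = -48.6531
Denominator Σ(z_t−z̄)² = 347.4286
r_1 = -48.6531 / 347.4286 = -0.140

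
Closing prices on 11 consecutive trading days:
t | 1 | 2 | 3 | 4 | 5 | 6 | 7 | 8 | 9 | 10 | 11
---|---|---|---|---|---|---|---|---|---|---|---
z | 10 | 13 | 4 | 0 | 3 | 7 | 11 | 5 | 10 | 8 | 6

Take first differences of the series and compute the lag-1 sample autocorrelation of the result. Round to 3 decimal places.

-0.173

First differences Δz: 3, -9, -4, 3, 4, 4, -6, 5, -2, -2
Mean of differences = -0.4000
Numerator Σ(Δz_t−Δz̄)(Δz_{t+1}−Δz̄) = -37.1600
Denominator Σ(Δz_t−Δz̄)² = 214.4000
r_1(Δz) = -37.1600 / 214.4000 = -0.173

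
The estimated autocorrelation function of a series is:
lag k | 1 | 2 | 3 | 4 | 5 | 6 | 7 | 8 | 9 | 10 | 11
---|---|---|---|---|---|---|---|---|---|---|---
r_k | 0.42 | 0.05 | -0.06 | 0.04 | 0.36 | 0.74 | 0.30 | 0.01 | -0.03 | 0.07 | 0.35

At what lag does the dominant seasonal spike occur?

The largest autocorrelation is r_6 = 0.74; the remaining lags stay at or below 0.42. The elevated value at lag 1 (0.42), dropping to 0.05 at lag 2, reflects decaying short-term dependence rather than seasonality.
The dominant spike at lag 6 indicates a seasonal period of 6.

6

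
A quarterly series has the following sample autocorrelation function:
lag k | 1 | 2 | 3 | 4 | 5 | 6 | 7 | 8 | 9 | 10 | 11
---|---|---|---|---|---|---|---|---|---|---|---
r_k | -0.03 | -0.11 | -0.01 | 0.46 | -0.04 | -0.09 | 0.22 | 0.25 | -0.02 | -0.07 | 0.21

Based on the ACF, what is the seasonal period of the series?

4

The largest autocorrelation is r_4 = 0.46, with a weaker echo at lag 8 (0.25); the remaining lags stay at or below 0.22.
The dominant spike at lag 4 indicates a seasonal period of 4.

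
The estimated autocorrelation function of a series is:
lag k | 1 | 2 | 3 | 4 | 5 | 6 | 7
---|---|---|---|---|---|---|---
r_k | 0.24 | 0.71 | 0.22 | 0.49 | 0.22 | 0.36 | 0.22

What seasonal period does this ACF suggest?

The largest autocorrelation is r_2 = 0.71, with weaker echoes at lags 4 (0.49) and 6 (0.36); the remaining lags stay at or below 0.24.
The dominant spike at lag 2 indicates a seasonal period of 2.

2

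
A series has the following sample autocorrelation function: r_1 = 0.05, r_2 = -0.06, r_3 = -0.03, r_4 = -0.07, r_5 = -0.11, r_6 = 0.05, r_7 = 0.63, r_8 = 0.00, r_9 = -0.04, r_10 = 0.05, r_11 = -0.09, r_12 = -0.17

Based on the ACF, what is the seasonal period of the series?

7

The largest autocorrelation is r_7 = 0.63; the remaining lags stay at or below 0.05.
The dominant spike at lag 7 indicates a seasonal period of 7.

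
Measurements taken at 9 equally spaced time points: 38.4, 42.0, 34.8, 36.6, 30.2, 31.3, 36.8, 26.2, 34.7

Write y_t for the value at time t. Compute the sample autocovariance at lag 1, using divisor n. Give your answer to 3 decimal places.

0.994

Mean ȳ = (38.4 + 42.0 + 34.8 + 36.6 + 30.2 + 31.3 + 36.8 + 26.2 + 34.7)/9 = 34.5556
Σ_{t=1}^{8}(y_t−ȳ)(y_{t+1}−ȳ) = 8.9469
γ_1 = 8.9469 / 9 = 0.994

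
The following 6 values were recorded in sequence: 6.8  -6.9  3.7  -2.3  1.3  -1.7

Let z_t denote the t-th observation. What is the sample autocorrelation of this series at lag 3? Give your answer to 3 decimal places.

-0.264

Mean z̄ = (6.8 − 6.9 + 3.7 − 2.3 + 1.3 − 1.7)/6 = 0.1500
Deviations from mean: 6.6500, -7.0500, 3.5500, -2.4500, 1.1500, -1.8500
Numerator Σ_{t=1}^{3}(z_t−z̄)(z_{t+3}−z̄) = -30.9675
Denominator Σ(z_t−z̄)² = 117.2750
r_3 = -30.9675 / 117.2750 = -0.264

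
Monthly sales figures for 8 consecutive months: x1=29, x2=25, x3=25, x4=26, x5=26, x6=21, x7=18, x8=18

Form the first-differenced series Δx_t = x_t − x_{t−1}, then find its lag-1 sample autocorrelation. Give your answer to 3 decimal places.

First differences Δx: -4, 0, 1, 0, -5, -3, 0
Mean of differences = -1.5714
Numerator Σ(Δx_t−Δx̄)(Δx_{t+1}−Δx̄) = 1.5306
Denominator Σ(Δx_t−Δx̄)² = 33.7143
r_1(Δx) = 1.5306 / 33.7143 = 0.045

0.045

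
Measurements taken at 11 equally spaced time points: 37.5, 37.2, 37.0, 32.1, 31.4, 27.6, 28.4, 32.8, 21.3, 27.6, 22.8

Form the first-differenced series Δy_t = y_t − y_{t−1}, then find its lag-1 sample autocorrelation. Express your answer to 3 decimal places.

-0.697

First differences Δy: -0.3, -0.2, -4.9, -0.7, -3.8, 0.8, 4.4, -11.5, 6.3, -4.8
Mean of differences = -1.4700
Numerator Σ(Δy_t−Δȳ)(Δy_{t+1}−Δȳ) = -161.9529
Denominator Σ(Δy_t−Δȳ)² = 232.4410
r_1(Δy) = -161.9529 / 232.4410 = -0.697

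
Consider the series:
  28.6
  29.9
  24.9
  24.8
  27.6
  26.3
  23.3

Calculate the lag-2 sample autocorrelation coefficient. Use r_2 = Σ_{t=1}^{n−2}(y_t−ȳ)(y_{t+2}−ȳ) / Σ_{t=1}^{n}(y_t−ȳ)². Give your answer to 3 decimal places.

-0.429

Mean ȳ = (28.6 + 29.9 + 24.9 + 24.8 + 27.6 + 26.3 + 23.3)/7 = 26.4857
Deviations from mean: 2.1143, 3.4143, -1.5857, -1.6857, 1.1143, -0.1857, -3.1857
Numerator Σ_{t=1}^{5}(y_t−ȳ)(y_{t+2}−ȳ) = -14.1118
Denominator Σ(y_t−ȳ)² = 32.9086
r_2 = -14.1118 / 32.9086 = -0.429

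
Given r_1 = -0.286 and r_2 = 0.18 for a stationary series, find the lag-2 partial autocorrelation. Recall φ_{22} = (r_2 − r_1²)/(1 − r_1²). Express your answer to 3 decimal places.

φ_{22} = (r_2 − r_1²) / (1 − r_1²)
r_1² = (-0.286)² = 0.081796
Numerator = 0.18 − 0.0818 = 0.0982; denominator = 1 − 0.0818 = 0.9182
φ_{22} = 0.0982 / 0.9182 = 0.107

0.107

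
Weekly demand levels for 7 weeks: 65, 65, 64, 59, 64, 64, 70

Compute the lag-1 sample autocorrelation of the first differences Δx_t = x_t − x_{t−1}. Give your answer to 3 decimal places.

First differences Δx: 0, -1, -5, 5, 0, 6
Mean of differences = 0.8333
Numerator Σ(Δx_t−Δx̄)(Δx_{t+1}−Δx̄) = -19.8611
Denominator Σ(Δx_t−Δx̄)² = 82.8333
r_1(Δx) = -19.8611 / 82.8333 = -0.240

-0.240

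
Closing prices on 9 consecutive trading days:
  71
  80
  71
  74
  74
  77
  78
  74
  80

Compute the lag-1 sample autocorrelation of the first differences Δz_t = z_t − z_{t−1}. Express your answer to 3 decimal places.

-0.572

First differences Δz: 9, -9, 3, 0, 3, 1, -4, 6
Mean of differences = 1.1250
Numerator Σ(Δz_t−Δz̄)(Δz_{t+1}−Δz̄) = -127.5156
Denominator Σ(Δz_t−Δz̄)² = 222.8750
r_1(Δz) = -127.5156 / 222.8750 = -0.572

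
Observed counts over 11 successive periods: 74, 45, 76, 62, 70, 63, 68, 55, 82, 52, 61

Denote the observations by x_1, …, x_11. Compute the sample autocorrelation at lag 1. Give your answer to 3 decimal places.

Mean x̄ = (74 + 45 + 76 + 62 + 70 + 63 + 68 + 55 + 82 + 52 + 61)/11 = 64.3636
Numerator Σ_{t=1}^{10}(x_t−x̄)(x_{t+1}−x̄) = -841.0413
Denominator Σ(x_t−x̄)² = 1218.5455
r_1 = -841.0413 / 1218.5455 = -0.690

-0.690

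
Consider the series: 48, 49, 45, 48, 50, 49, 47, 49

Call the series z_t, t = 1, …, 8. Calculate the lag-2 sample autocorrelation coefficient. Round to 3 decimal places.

Mean z̄ = (48 + 49 + 45 + 48 + 50 + 49 + 47 + 49)/8 = 48.1250
Deviations from mean: -0.1250, 0.8750, -3.1250, -0.1250, 1.8750, 0.8750, -1.1250, 0.8750
Σ(z_t−z̄)(z_{t+2}−z̄) = (0.3906) + (-0.1094) + (-5.8594) + (-0.1094) + (-2.1094) + (0.7656) = -7.0313
Denominator Σ(z_t−z̄)² = 16.8750
r_2 = -7.0313 / 16.8750 = -0.417

-0.417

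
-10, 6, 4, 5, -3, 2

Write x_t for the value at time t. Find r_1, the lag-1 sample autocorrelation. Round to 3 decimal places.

Mean x̄ = (-10 + 6 + 4 + 5 − 3 + 2)/6 = 0.6667
Deviations from mean: -10.6667, 5.3333, 3.3333, 4.3333, -3.6667, 1.3333
Σ(x_t−x̄)(x_{t+1}−x̄) = (-56.8889) + (17.7778) + (14.4444) + (-15.8889) + (-4.8889) = -45.4444
Denominator Σ(x_t−x̄)² = 187.3333
r_1 = -45.4444 / 187.3333 = -0.243

-0.243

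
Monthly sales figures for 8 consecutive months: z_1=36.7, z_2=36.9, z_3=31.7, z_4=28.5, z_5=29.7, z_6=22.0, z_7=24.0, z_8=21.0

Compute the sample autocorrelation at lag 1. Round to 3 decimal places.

Mean z̄ = (36.7 + 36.9 + 31.7 + 28.5 + 29.7 + 22.0 + 24.0 + 21.0)/8 = 28.8125
Deviations from mean: 7.8875, 8.0875, 2.8875, -0.3125, 0.8875, -6.8125, -4.8125, -7.8125
Numerator Σ_{t=1}^{7}(z_t−z̄)(z_{t+1}−z̄) = 150.2998
Denominator Σ(z_t−z̄)² = 267.4488
r_1 = 150.2998 / 267.4488 = 0.562

0.562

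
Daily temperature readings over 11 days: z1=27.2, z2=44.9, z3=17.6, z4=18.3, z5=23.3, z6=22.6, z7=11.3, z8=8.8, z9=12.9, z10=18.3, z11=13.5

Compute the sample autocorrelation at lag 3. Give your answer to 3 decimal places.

Mean z̄ = (27.2 + 44.9 + 17.6 + 18.3 + 23.3 + 22.6 + 11.3 + 8.8 + 12.9 + 18.3 + 13.5)/11 = 19.8818
Numerator Σ_{t=1}^{8}(z_t−z̄)(z_{t+3}−z̄) = 108.7526
Denominator Σ(z_t−z̄)² = 994.6764
r_3 = 108.7526 / 994.6764 = 0.109

0.109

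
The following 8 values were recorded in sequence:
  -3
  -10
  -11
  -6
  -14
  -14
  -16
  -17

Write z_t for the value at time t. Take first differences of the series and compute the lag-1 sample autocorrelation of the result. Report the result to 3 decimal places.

First differences Δz: -7, -1, 5, -8, 0, -2, -1
Mean of differences = -2.0000
Numerator Σ(Δz_t−Δz̄)(Δz_{t+1}−Δz̄) = -52.0000
Denominator Σ(Δz_t−Δz̄)² = 116.0000
r_1(Δz) = -52.0000 / 116.0000 = -0.448

-0.448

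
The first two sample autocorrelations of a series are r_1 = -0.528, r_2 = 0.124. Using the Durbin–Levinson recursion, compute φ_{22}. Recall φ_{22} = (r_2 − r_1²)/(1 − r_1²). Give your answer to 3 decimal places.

-0.215

φ_{22} = (r_2 − r_1²) / (1 − r_1²)
r_1² = (-0.528)² = 0.278784
Numerator = 0.124 − 0.2788 = -0.1548; denominator = 1 − 0.2788 = 0.7212
φ_{22} = -0.1548 / 0.7212 = -0.215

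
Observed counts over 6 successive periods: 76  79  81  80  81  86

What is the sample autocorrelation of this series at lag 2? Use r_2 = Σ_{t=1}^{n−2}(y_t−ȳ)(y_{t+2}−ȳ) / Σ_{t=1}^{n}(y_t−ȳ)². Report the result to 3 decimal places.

-0.075

Mean ȳ = (76 + 79 + 81 + 80 + 81 + 86)/6 = 80.5000
Deviations from mean: -4.5000, -1.5000, 0.5000, -0.5000, 0.5000, 5.5000
Σ(y_t−ȳ)(y_{t+2}−ȳ) = (-2.2500) + (0.7500) + (0.2500) + (-2.7500) = -4.0000
Denominator Σ(y_t−ȳ)² = 53.5000
r_2 = -4.0000 / 53.5000 = -0.075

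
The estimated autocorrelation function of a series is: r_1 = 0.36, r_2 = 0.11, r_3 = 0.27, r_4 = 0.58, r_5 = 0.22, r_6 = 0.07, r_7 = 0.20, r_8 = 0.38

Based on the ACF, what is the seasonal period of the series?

The largest autocorrelation is r_4 = 0.58, with a weaker echo at lag 8 (0.38); the remaining lags stay at or below 0.36. The elevated value at lag 1 (0.36), dropping to 0.11 at lag 2, reflects decaying short-term dependence rather than seasonality.
The dominant spike at lag 4 indicates a seasonal period of 4.

4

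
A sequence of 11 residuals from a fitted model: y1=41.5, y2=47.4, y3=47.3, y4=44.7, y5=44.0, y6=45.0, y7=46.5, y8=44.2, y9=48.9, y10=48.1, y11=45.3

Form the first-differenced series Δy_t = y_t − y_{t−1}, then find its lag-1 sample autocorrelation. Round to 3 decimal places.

First differences Δy: 5.9, -0.1, -2.6, -0.7, 1.0, 1.5, -2.3, 4.7, -0.8, -2.8
Mean of differences = 0.3800
Numerator Σ(Δy_t−Δȳ)(Δy_{t+1}−Δȳ) = -13.9004
Denominator Σ(Δy_t−Δȳ)² = 79.7360
r_1(Δy) = -13.9004 / 79.7360 = -0.174

-0.174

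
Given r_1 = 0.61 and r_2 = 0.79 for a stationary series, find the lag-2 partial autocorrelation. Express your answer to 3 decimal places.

0.666

φ_{22} = (r_2 − r_1²) / (1 − r_1²)
r_1² = (0.61)² = 0.3721
Numerator = 0.79 − 0.3721 = 0.4179; denominator = 1 − 0.3721 = 0.6279
φ_{22} = 0.4179 / 0.6279 = 0.666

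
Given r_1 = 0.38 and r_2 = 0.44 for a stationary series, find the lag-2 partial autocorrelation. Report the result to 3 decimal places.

φ_{22} = (r_2 − r_1²) / (1 − r_1²)
r_1² = (0.38)² = 0.1444
Numerator = 0.44 − 0.1444 = 0.2956; denominator = 1 − 0.1444 = 0.8556
φ_{22} = 0.2956 / 0.8556 = 0.345

0.345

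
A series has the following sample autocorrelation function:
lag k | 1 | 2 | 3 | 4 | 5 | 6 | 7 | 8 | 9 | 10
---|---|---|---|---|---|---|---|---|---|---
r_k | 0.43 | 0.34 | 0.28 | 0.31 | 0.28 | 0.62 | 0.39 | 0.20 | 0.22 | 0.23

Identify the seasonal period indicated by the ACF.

The largest autocorrelation is r_6 = 0.62; the remaining lags stay at or below 0.43. The elevated value at lag 1 (0.43), dropping to 0.34 at lag 2, reflects decaying short-term dependence rather than seasonality.
The dominant spike at lag 6 indicates a seasonal period of 6.

6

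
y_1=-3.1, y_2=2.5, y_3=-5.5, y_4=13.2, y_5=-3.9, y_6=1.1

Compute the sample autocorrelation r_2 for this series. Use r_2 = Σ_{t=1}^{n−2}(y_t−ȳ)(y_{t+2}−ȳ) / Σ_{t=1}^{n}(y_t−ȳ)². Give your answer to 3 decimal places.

0.340

Mean ȳ = (-3.1 + 2.5 − 5.5 + 13.2 − 3.9 + 1.1)/6 = 0.7167
Deviations from mean: -3.8167, 1.7833, -6.2167, 12.4833, -4.6167, 0.3833
Numerator Σ_{t=1}^{4}(y_t−ȳ)(y_{t+2}−ȳ) = 79.4744
Denominator Σ(y_t−ȳ)² = 233.6883
r_2 = 79.4744 / 233.6883 = 0.340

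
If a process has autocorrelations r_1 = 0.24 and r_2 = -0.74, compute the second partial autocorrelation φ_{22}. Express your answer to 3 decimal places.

-0.846

φ_{22} = (r_2 − r_1²) / (1 − r_1²)
r_1² = (0.24)² = 0.0576
Numerator = -0.74 − 0.0576 = -0.7976; denominator = 1 − 0.0576 = 0.9424
φ_{22} = -0.7976 / 0.9424 = -0.846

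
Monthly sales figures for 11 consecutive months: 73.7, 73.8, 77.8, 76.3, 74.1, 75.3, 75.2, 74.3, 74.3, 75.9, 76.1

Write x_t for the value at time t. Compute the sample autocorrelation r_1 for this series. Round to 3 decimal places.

Mean x̄ = (73.7 + 73.8 + 77.8 + 76.3 + 74.1 + 75.3 + 75.2 + 74.3 + 74.3 + 75.9 + 76.1)/11 = 75.1636
Numerator Σ_{t=1}^{10}(x_t−x̄)(x_{t+1}−x̄) = 0.8160
Denominator Σ(x_t−x̄)² = 16.3055
r_1 = 0.8160 / 16.3055 = 0.050

0.050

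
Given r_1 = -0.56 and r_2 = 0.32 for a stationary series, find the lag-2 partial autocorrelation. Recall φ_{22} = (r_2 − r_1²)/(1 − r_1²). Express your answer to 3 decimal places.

0.009

φ_{22} = (r_2 − r_1²) / (1 − r_1²)
r_1² = (-0.56)² = 0.3136
Numerator = 0.32 − 0.3136 = 0.0064; denominator = 1 − 0.3136 = 0.6864
φ_{22} = 0.0064 / 0.6864 = 0.009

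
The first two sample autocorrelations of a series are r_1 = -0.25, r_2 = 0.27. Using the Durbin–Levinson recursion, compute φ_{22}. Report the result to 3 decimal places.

φ_{22} = (r_2 − r_1²) / (1 − r_1²)
r_1² = (-0.25)² = 0.0625
Numerator = 0.27 − 0.0625 = 0.2075; denominator = 1 − 0.0625 = 0.9375
φ_{22} = 0.2075 / 0.9375 = 0.221

0.221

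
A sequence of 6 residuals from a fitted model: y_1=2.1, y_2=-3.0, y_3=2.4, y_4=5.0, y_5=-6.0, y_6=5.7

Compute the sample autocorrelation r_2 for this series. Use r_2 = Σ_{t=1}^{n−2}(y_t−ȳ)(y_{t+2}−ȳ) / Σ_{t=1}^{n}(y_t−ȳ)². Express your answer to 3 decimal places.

Mean ȳ = (2.1 − 3.0 + 2.4 + 5.0 − 6.0 + 5.7)/6 = 1.0333
Deviations from mean: 1.0667, -4.0333, 1.3667, 3.9667, -7.0333, 4.6667
Σ(y_t−ȳ)(y_{t+2}−ȳ) = (1.4578) + (-15.9989) + (-9.6122) + (18.5111) = -5.6422
Denominator Σ(y_t−ȳ)² = 106.2533
r_2 = -5.6422 / 106.2533 = -0.053

-0.053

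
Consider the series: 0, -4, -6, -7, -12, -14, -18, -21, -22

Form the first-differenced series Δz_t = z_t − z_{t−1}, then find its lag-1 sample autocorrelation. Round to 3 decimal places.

First differences Δz: -4, -2, -1, -5, -2, -4, -3, -1
Mean of differences = -2.7500
Numerator Σ(Δz_t−Δz̄)(Δz_{t+1}−Δz̄) = -6.3125
Denominator Σ(Δz_t−Δz̄)² = 15.5000
r_1(Δz) = -6.3125 / 15.5000 = -0.407

-0.407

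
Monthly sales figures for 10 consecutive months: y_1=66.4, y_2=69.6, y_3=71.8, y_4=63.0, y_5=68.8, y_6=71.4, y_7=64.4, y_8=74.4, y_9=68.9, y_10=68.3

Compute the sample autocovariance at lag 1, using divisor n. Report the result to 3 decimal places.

-5.231

Mean ȳ = (66.4 + 69.6 + 71.8 + 63.0 + 68.8 + 71.4 + 64.4 + 74.4 + 68.9 + 68.3)/10 = 68.7000
Σ_{t=1}^{9}(y_t−ȳ)(y_{t+1}−ȳ) = -52.3100
γ_1 = -52.3100 / 10 = -5.231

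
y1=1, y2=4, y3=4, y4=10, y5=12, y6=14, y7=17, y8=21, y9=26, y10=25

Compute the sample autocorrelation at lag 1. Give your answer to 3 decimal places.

0.723

Mean ȳ = (1 + 4 + 4 + 10 + 12 + 14 + 17 + 21 + 26 + 25)/10 = 13.4000
Numerator Σ_{t=1}^{9}(y_t−ȳ)(y_{t+1}−ȳ) = 512.2400
Denominator Σ(y_t−ȳ)² = 708.4000
r_1 = 512.2400 / 708.4000 = 0.723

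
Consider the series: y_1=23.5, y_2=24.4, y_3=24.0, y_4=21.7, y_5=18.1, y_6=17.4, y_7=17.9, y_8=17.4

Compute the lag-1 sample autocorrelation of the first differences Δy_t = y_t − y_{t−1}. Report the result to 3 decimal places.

First differences Δy: 0.9, -0.4, -2.3, -3.6, -0.7, 0.5, -0.5
Mean of differences = -0.8714
Numerator Σ(Δy_t−Δȳ)(Δy_{t+1}−Δȳ) = 4.3363
Denominator Σ(Δy_t−Δȳ)² = 14.8943
r_1(Δy) = 4.3363 / 14.8943 = 0.291

0.291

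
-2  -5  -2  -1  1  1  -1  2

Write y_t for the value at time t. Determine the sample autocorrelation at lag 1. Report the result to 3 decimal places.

Mean ȳ = (-2 − 5 − 2 − 1 + 1 + 1 − 1 + 2)/8 = -0.8750
Deviations from mean: -1.1250, -4.1250, -1.1250, -0.1250, 1.8750, 1.8750, -0.1250, 2.8750
Σ(y_t−ȳ)(y_{t+1}−ȳ) = (4.6406) + (4.6406) + (0.1406) + (-0.2344) + (3.5156) + (-0.2344) + (-0.3594) = 12.1094
Denominator Σ(y_t−ȳ)² = 34.8750
r_1 = 12.1094 / 34.8750 = 0.347

0.347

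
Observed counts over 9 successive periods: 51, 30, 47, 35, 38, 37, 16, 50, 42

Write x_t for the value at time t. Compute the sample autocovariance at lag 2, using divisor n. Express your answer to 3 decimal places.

Mean x̄ = (51 + 30 + 47 + 35 + 38 + 37 + 16 + 50 + 42)/9 = 38.4444
Σ_{t=1}^{7}(x_t−x̄)(x_{t+2}−x̄) = 51.1605
γ_2 = 51.1605 / 9 = 5.684

5.684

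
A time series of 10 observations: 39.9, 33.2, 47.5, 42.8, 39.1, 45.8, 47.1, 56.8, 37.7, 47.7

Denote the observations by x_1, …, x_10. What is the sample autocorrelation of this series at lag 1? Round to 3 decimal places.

-0.149

Mean x̄ = (39.9 + 33.2 + 47.5 + 42.8 + 39.1 + 45.8 + 47.1 + 56.8 + 37.7 + 47.7)/10 = 43.7600
Numerator Σ_{t=1}^{9}(x_t−x̄)(x_{t+1}−x̄) = -59.8876
Denominator Σ(x_t−x̄)² = 400.6440
r_1 = -59.8876 / 400.6440 = -0.149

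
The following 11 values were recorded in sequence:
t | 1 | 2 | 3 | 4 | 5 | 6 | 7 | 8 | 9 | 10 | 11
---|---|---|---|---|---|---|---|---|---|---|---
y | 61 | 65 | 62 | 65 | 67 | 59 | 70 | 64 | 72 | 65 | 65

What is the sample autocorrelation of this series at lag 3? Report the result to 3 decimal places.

-0.186

Mean ȳ = (61 + 65 + 62 + 65 + 67 + 59 + 70 + 64 + 72 + 65 + 65)/11 = 65.0000
Numerator Σ_{t=1}^{8}(y_t−ȳ)(y_{t+3}−ȳ) = -26.0000
Denominator Σ(y_t−ȳ)² = 140.0000
r_3 = -26.0000 / 140.0000 = -0.186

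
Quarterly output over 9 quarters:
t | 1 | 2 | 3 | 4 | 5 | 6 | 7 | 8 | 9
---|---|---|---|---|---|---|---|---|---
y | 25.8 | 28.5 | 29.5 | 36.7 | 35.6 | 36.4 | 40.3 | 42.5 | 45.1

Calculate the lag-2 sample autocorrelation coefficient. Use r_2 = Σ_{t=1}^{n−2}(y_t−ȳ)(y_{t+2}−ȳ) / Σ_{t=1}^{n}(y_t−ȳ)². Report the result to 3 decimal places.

0.298

Mean ȳ = (25.8 + 28.5 + 29.5 + 36.7 + 35.6 + 36.4 + 40.3 + 42.5 + 45.1)/9 = 35.6000
Σ(y_t−ȳ)(y_{t+2}−ȳ) = (59.7800) + (-7.8100) + (0.0000) + (0.8800) + (0.0000) + (5.5200) + (44.6500) = 103.0200
Denominator Σ(y_t−ȳ)² = 345.4600
r_2 = 103.0200 / 345.4600 = 0.298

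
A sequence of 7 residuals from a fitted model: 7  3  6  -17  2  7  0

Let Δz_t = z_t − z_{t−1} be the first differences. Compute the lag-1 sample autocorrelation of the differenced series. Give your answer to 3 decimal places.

First differences Δz: -4, 3, -23, 19, 5, -7
Mean of differences = -1.1667
Numerator Σ(Δz_t−Δz̄)(Δz_{t+1}−Δz̄) = -454.6944
Denominator Σ(Δz_t−Δz̄)² = 980.8333
r_1(Δz) = -454.6944 / 980.8333 = -0.464

-0.464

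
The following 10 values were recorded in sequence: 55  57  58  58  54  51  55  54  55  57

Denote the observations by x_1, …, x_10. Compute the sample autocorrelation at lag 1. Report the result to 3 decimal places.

Mean x̄ = (55 + 57 + 58 + 58 + 54 + 51 + 55 + 54 + 55 + 57)/10 = 55.4000
Numerator Σ_{t=1}^{9}(x_t−x̄)(x_{t+1}−x̄) = 15.0400
Denominator Σ(x_t−x̄)² = 42.4000
r_1 = 15.0400 / 42.4000 = 0.355

0.355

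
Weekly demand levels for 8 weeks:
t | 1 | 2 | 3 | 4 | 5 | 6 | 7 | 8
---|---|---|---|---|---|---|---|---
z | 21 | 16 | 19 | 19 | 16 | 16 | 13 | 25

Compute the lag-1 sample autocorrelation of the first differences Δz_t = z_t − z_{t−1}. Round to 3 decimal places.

-0.256

First differences Δz: -5, 3, 0, -3, 0, -3, 12
Mean of differences = 0.5714
Numerator Σ(Δz_t−Δz̄)(Δz_{t+1}−Δz̄) = -49.6122
Denominator Σ(Δz_t−Δz̄)² = 193.7143
r_1(Δz) = -49.6122 / 193.7143 = -0.256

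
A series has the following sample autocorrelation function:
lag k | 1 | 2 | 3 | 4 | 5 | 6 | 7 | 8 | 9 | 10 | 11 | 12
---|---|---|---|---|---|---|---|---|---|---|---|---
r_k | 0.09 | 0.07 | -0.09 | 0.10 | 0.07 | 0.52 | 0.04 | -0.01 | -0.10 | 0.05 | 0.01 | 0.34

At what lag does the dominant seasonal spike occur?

The largest autocorrelation is r_6 = 0.52, with a weaker echo at lag 12 (0.34); the remaining lags stay at or below 0.10.
The dominant spike at lag 6 indicates a seasonal period of 6.

6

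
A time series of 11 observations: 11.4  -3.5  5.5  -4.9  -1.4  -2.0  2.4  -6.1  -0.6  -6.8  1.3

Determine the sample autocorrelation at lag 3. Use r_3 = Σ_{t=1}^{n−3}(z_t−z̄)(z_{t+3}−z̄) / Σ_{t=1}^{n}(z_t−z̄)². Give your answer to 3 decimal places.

-0.322

Mean z̄ = (11.4 − 3.5 + 5.5 − 4.9 − 1.4 − 2.0 + 2.4 − 6.1 − 0.6 − 6.8 + 1.3)/11 = -0.4273
Numerator Σ_{t=1}^{8}(z_t−z̄)(z_{t+3}−z̄) = -93.9050
Denominator Σ(z_t−z̄)² = 291.6818
r_3 = -93.9050 / 291.6818 = -0.322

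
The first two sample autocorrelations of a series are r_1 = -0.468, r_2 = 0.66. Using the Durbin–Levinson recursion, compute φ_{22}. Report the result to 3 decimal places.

0.565

φ_{22} = (r_2 − r_1²) / (1 − r_1²)
r_1² = (-0.468)² = 0.219024
Numerator = 0.66 − 0.2190 = 0.4410; denominator = 1 − 0.2190 = 0.7810
φ_{22} = 0.4410 / 0.7810 = 0.565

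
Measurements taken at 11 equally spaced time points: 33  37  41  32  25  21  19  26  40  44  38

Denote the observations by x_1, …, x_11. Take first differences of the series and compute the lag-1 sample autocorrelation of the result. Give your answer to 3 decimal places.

0.401

First differences Δx: 4, 4, -9, -7, -4, -2, 7, 14, 4, -6
Mean of differences = 0.5000
Numerator Σ(Δx_t−Δx̄)(Δx_{t+1}−Δx̄) = 191.2500
Denominator Σ(Δx_t−Δx̄)² = 476.5000
r_1(Δx) = 191.2500 / 476.5000 = 0.401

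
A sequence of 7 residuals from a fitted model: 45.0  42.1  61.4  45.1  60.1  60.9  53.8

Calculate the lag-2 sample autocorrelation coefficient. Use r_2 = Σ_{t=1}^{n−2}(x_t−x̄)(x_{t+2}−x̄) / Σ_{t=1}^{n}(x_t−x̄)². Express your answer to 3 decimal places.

0.057

Mean x̄ = (45.0 + 42.1 + 61.4 + 45.1 + 60.1 + 60.9 + 53.8)/7 = 52.6286
Deviations from mean: -7.6286, -10.5286, 8.7714, -7.5286, 7.4714, 8.2714, 1.1714
Σ(x_t−x̄)(x_{t+2}−x̄) = (-66.9135) + (79.2651) + (65.5351) + (-62.2720) + (8.7522) = 24.3669
Denominator Σ(x_t−x̄)² = 428.2743
r_2 = 24.3669 / 428.2743 = 0.057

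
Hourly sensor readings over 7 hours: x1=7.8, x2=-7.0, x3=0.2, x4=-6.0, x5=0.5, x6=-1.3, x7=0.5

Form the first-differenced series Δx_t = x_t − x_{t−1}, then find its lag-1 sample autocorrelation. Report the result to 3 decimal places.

-0.576

First differences Δx: -14.8, 7.2, -6.2, 6.5, -1.8, 1.8
Mean of differences = -1.2167
Numerator Σ(Δx_t−Δx̄)(Δx_{t+1}−Δx̄) = -200.9853
Denominator Σ(Δx_t−Δx̄)² = 349.1683
r_1(Δx) = -200.9853 / 349.1683 = -0.576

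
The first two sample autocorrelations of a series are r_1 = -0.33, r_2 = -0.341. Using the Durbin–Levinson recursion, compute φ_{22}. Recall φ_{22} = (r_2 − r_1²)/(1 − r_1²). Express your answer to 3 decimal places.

φ_{22} = (r_2 − r_1²) / (1 − r_1²)
r_1² = (-0.33)² = 0.1089
Numerator = -0.341 − 0.1089 = -0.4499; denominator = 1 − 0.1089 = 0.8911
φ_{22} = -0.4499 / 0.8911 = -0.505

-0.505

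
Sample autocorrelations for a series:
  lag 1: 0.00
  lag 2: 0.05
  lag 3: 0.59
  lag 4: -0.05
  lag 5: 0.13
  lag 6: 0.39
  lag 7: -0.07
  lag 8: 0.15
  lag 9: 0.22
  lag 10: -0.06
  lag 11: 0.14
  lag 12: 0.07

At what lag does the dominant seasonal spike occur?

3

The largest autocorrelation is r_3 = 0.59, with weaker echoes at lags 6 (0.39) and 9 (0.22); the remaining lags stay at or below 0.15.
The dominant spike at lag 3 indicates a seasonal period of 3.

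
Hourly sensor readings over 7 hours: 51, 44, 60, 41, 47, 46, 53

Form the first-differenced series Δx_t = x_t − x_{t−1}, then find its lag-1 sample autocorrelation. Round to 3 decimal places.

First differences Δx: -7, 16, -19, 6, -1, 7
Mean of differences = 0.3333
Numerator Σ(Δx_t−Δx̄)(Δx_{t+1}−Δx̄) = -543.7778
Denominator Σ(Δx_t−Δx̄)² = 751.3333
r_1(Δx) = -543.7778 / 751.3333 = -0.724

-0.724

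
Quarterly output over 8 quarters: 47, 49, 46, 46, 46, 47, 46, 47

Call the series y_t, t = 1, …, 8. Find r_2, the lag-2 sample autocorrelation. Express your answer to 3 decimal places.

Mean ȳ = (47 + 49 + 46 + 46 + 46 + 47 + 46 + 47)/8 = 46.7500
Deviations from mean: 0.2500, 2.2500, -0.7500, -0.7500, -0.7500, 0.2500, -0.7500, 0.2500
Σ(y_t−ȳ)(y_{t+2}−ȳ) = (-0.1875) + (-1.6875) + (0.5625) + (-0.1875) + (0.5625) + (0.0625) = -0.8750
Denominator Σ(y_t−ȳ)² = 7.5000
r_2 = -0.8750 / 7.5000 = -0.117

-0.117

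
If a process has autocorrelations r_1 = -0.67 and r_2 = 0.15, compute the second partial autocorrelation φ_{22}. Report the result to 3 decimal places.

φ_{22} = (r_2 − r_1²) / (1 − r_1²)
r_1² = (-0.67)² = 0.4489
Numerator = 0.15 − 0.4489 = -0.2989; denominator = 1 − 0.4489 = 0.5511
φ_{22} = -0.2989 / 0.5511 = -0.542

-0.542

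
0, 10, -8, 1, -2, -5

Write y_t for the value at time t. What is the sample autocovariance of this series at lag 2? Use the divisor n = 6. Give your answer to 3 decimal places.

2.574

Mean ȳ = (0 + 10 − 8 + 1 − 2 − 5)/6 = -0.6667
Deviations: 0.6667, 10.6667, -7.3333, 1.6667, -1.3333, -4.3333
Σ_{t=1}^{4}(y_t−ȳ)(y_{t+2}−ȳ) = 15.4444
γ_2 = 15.4444 / 6 = 2.574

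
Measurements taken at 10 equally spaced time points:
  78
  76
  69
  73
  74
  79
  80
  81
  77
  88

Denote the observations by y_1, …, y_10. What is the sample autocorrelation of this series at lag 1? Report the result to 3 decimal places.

Mean ȳ = (78 + 76 + 69 + 73 + 74 + 79 + 80 + 81 + 77 + 88)/10 = 77.5000
Numerator Σ_{t=1}^{9}(y_t−ȳ)(y_{t+1}−ȳ) = 66.2500
Denominator Σ(y_t−ȳ)² = 238.5000
r_1 = 66.2500 / 238.5000 = 0.278

0.278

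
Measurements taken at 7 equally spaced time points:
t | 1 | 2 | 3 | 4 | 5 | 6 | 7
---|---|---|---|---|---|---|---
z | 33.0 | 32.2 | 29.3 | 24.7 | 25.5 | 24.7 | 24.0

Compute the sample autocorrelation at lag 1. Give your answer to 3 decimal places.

Mean z̄ = (33.0 + 32.2 + 29.3 + 24.7 + 25.5 + 24.7 + 24.0)/7 = 27.6286
Σ(z_t−z̄)(z_{t+1}−z̄) = (24.5551) + (7.6408) + (-4.8949) + (6.2337) + (6.2337) + (10.6265) = 50.3949
Denominator Σ(z_t−z̄)² = 87.3943
r_1 = 50.3949 / 87.3943 = 0.577

0.577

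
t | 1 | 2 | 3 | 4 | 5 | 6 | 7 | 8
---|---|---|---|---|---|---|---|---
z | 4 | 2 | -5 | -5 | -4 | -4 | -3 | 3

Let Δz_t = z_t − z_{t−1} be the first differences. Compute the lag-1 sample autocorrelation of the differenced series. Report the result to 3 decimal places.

First differences Δz: -2, -7, 0, 1, 0, 1, 6
Mean of differences = -0.1429
Numerator Σ(Δz_t−Δz̄)(Δz_{t+1}−Δz̄) = 19.2653
Denominator Σ(Δz_t−Δz̄)² = 90.8571
r_1(Δz) = 19.2653 / 90.8571 = 0.212

0.212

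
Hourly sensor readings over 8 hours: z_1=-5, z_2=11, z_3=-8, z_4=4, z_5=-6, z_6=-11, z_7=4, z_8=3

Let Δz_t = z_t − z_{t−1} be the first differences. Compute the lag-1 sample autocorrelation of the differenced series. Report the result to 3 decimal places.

First differences Δz: 16, -19, 12, -10, -5, 15, -1
Mean of differences = 1.1429
Numerator Σ(Δz_t−Δz̄)(Δz_{t+1}−Δz̄) = -685.3061
Denominator Σ(Δz_t−Δz̄)² = 1102.8571
r_1(Δz) = -685.3061 / 1102.8571 = -0.621

-0.621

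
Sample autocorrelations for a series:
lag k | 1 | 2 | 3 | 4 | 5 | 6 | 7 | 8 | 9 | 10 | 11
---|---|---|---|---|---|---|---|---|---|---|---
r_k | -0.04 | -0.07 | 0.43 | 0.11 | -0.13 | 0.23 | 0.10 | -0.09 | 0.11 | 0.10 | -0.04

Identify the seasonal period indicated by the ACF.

3

The largest autocorrelation is r_3 = 0.43, with a weaker echo at lag 6 (0.23); the remaining lags stay at or below 0.11.
The dominant spike at lag 3 indicates a seasonal period of 3.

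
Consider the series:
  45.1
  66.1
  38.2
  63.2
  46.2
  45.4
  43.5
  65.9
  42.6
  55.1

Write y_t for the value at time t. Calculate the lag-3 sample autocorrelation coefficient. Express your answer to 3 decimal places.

Mean ȳ = (45.1 + 66.1 + 38.2 + 63.2 + 46.2 + 45.4 + 43.5 + 65.9 + 42.6 + 55.1)/10 = 51.1300
Numerator Σ_{t=1}^{7}(y_t−ȳ)(y_{t+3}−ȳ) = -218.8197
Denominator Σ(y_t−ȳ)² = 995.3610
r_3 = -218.8197 / 995.3610 = -0.220

-0.220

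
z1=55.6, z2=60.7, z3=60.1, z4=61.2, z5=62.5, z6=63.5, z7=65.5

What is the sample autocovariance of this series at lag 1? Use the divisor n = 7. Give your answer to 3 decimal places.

2.289

Mean z̄ = (55.6 + 60.7 + 60.1 + 61.2 + 62.5 + 63.5 + 65.5)/7 = 61.3000
Deviations: -5.7000, -0.6000, -1.2000, -0.1000, 1.2000, 2.2000, 4.2000
Σ_{t=1}^{6}(z_t−z̄)(z_{t+1}−z̄) = 16.0200
γ_1 = 16.0200 / 7 = 2.289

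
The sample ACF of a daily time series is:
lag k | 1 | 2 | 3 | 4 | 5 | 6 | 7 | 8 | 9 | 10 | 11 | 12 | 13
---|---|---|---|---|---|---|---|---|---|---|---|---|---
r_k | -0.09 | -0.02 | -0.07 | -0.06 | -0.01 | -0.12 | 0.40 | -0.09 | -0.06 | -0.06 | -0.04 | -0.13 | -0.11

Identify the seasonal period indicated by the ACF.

7

The largest autocorrelation is r_7 = 0.40; the remaining lags stay at or below -0.01.
The dominant spike at lag 7 indicates a seasonal period of 7.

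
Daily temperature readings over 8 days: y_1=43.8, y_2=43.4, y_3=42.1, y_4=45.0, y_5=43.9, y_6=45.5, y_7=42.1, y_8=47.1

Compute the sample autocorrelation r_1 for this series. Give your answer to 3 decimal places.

Mean ȳ = (43.8 + 43.4 + 42.1 + 45.0 + 43.9 + 45.5 + 42.1 + 47.1)/8 = 44.1125
Deviations from mean: -0.3125, -0.7125, -2.0125, 0.8875, -0.2125, 1.3875, -2.0125, 2.9875
Numerator Σ_{t=1}^{7}(y_t−ȳ)(y_{t+1}−ȳ) = -9.4177
Denominator Σ(y_t−ȳ)² = 20.3888
r_1 = -9.4177 / 20.3888 = -0.462

-0.462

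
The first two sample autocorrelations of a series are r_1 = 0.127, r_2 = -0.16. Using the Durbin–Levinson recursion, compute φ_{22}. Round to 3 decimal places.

-0.179

φ_{22} = (r_2 − r_1²) / (1 − r_1²)
r_1² = (0.127)² = 0.016129
Numerator = -0.16 − 0.0161 = -0.1761; denominator = 1 − 0.0161 = 0.9839
φ_{22} = -0.1761 / 0.9839 = -0.179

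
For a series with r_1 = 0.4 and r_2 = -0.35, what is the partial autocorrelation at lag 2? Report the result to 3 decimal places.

-0.607

φ_{22} = (r_2 − r_1²) / (1 − r_1²)
r_1² = (0.4)² = 0.16
Numerator = -0.35 − 0.1600 = -0.5100; denominator = 1 − 0.1600 = 0.8400
φ_{22} = -0.5100 / 0.8400 = -0.607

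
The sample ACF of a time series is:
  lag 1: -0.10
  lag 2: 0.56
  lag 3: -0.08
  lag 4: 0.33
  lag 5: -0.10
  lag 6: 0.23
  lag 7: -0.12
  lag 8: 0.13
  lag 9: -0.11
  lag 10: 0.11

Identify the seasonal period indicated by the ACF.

The largest autocorrelation is r_2 = 0.56, with weaker echoes at lags 4 (0.33) and 6 (0.23); the remaining lags stay at or below 0.13.
The dominant spike at lag 2 indicates a seasonal period of 2.

2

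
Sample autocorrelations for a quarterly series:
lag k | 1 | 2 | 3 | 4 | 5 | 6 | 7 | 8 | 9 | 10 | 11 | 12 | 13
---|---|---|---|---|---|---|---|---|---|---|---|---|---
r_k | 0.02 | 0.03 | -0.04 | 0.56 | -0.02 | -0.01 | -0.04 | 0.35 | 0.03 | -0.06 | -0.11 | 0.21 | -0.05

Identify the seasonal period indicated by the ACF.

4

The largest autocorrelation is r_4 = 0.56, with weaker echoes at lags 8 (0.35) and 12 (0.21); the remaining lags stay at or below 0.03.
The dominant spike at lag 4 indicates a seasonal period of 4.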